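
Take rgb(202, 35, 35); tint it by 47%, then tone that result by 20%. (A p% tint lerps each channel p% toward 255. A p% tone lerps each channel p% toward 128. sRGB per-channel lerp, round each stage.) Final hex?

Lerp each channel 47% toward 255:
  R: 202 + 0.47×(255−202) = 202 + 24.91 = 226.91 → 227
  G: 35 + 0.47×(255−35) = 35 + 103.4 = 138.4 → 138
  B: 35 + 0.47×(255−35) = 35 + 103.4 = 138.4 → 138
After the tint: rgb(227, 138, 138) = #e38a8a.
Per channel, c → c + 0.2(128 − c):
  R: 227 + 0.2×(128−227) = 227 − 19.8 = 207.2 → 207
  G: 138 + 0.2×(128−138) = 138 − 2 = 136 → 136
  B: 138 + 0.2×(128−138) = 138 − 2 = 136 → 136
rgb(207, 136, 136) = #cf8888.

#cf8888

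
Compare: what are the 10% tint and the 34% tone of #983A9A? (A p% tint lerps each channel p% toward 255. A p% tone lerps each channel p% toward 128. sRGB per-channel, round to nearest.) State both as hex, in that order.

#983A9A is rgb(152, 58, 154).
10% tint:
  R: 152 + 0.1×(255−152) = 152 + 10.3 = 162.3 → 162
  G: 58 + 19.7 = 77.7 → 78
  B: 154 + 0.1×(255−154) = 154 + 10.1 = 164.1 → 164
  → #A24EA4
34% tone:
  R: 152 + 0.34×(128−152) = 152 − 8.16 = 143.84 → 144
  G: 58 + 0.34×(128−58) = 58 + 23.8 = 81.8 → 82
  B: 154 − 8.84 = 145.16 → 145
  → #905291

#A24EA4, #905291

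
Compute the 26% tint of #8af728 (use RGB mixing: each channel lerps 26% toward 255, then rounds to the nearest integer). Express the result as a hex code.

#8af728 is rgb(138, 247, 40).
Per channel, c → c + 0.26(255 − c):
  R: 138 + 0.26×(255−138) = 138 + 30.42 = 168.42 → 168
  G: 247 + 0.26×(255−247) = 247 + 2.08 = 249.08 → 249
  B: 40 + 55.9 = 95.9 → 96
rgb(168, 249, 96) = #a8f960.

#a8f960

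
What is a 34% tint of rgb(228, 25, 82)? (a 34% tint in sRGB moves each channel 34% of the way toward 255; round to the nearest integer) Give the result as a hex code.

#ed678d

A 34% tint moves each channel 34% toward 255:
  R: 228 + 0.34×(255−228) = 228 + 9.18 = 237.18 → 237
  G: 25 + 78.2 = 103.2 → 103
  B: 82 + 0.34×(255−82) = 82 + 58.82 = 140.82 → 141
rgb(237, 103, 141) = #ed678d.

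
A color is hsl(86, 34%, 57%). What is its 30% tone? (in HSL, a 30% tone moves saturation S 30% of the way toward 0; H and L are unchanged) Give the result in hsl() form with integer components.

hsl(86, 24%, 57%)

S moves 30% from 34 toward 0: 34 − 10.2 = 23.8 → 24.
H and L are unchanged.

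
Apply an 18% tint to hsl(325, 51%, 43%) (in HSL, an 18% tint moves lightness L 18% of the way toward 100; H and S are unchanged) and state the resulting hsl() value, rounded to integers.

hsl(325, 51%, 53%)

L moves 18% from 43 toward 100: 43 + 10.26 = 53.26 → 53.
H and S are unchanged.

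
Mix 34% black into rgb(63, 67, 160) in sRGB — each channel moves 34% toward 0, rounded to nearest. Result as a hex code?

A 34% shade moves each channel 34% toward 0:
  R: 63 + 0.34×(0−63) = 63 − 21.42 = 41.58 → 42
  G: 67 + 0.34×(0−67) = 67 − 22.78 = 44.22 → 44
  B: 160 + 0.34×(0−160) = 160 − 54.4 = 105.6 → 106
rgb(42, 44, 106) = #2A2C6A.

#2A2C6A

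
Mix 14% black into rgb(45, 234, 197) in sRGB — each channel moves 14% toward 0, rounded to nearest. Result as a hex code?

#27C9A9

Lerp each channel 14% toward 0:
  R: 45 + 0.14×(0−45) = 45 − 6.3 = 38.7 → 39
  G: 234 − 32.76 = 201.24 → 201
  B: 197 − 27.58 = 169.42 → 169
rgb(39, 201, 169) = #27C9A9.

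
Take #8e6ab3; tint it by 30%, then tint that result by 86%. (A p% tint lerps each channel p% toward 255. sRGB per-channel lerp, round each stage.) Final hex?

#8e6ab3 is rgb(142, 106, 179).
Lerp each channel 30% toward 255:
  R: 142 + 33.9 = 175.9 → 176
  G: 106 + 0.3×(255−106) = 106 + 44.7 = 150.7 → 151
  B: 179 + 0.3×(255−179) = 179 + 22.8 = 201.8 → 202
After the tint: rgb(176, 151, 202) = #b097ca.
Lerp each channel 86% toward 255:
  R: 176 + 67.94 = 243.94 → 244
  G: 151 + 0.86×(255−151) = 151 + 89.44 = 240.44 → 240
  B: 202 + 45.58 = 247.58 → 248
rgb(244, 240, 248) = #f4f0f8.

#f4f0f8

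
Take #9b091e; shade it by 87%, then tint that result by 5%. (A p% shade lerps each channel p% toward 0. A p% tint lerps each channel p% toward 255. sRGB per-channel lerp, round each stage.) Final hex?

#9b091e is rgb(155, 9, 30).
An 87% shade moves each channel 87% toward 0:
  R: 155 + 0.87×(0−155) = 155 − 134.85 = 20.15 → 20
  G: 9 − 7.83 = 1.17 → 1
  B: 30 − 26.1 = 3.9 → 4
After the shade: rgb(20, 1, 4) = #140104.
Lerp each channel 5% toward 255:
  R: 20 + 11.75 = 31.75 → 32
  G: 1 + 12.7 = 13.7 → 14
  B: 4 + 0.05×(255−4) = 4 + 12.55 = 16.55 → 17
rgb(32, 14, 17) = #200e11.

#200e11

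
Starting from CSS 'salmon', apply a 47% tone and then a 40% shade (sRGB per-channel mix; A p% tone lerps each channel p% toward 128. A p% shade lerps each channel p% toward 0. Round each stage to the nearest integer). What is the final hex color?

CSS salmon is rgb(250, 128, 114).
A 47% tone moves each channel 47% toward 128:
  R: 250 − 57.34 = 192.66 → 193
  G: 128 + 0 = 128 → 128
  B: 114 + 0.47×(128−114) = 114 + 6.58 = 120.58 → 121
After the tone: rgb(193, 128, 121) = #C18079.
Lerp each channel 40% toward 0:
  R: 193 + 0.4×(0−193) = 193 − 77.2 = 115.8 → 116
  G: 128 − 51.2 = 76.8 → 77
  B: 121 + 0.4×(0−121) = 121 − 48.4 = 72.6 → 73
rgb(116, 77, 73) = #744D49.

#744D49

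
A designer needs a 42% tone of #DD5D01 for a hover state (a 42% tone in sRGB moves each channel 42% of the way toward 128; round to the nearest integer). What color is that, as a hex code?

#B66C36

#DD5D01 is rgb(221, 93, 1).
A 42% tone moves each channel 42% toward 128:
  R: 221 − 39.06 = 181.94 → 182
  G: 93 + 14.7 = 107.7 → 108
  B: 1 + 0.42×(128−1) = 1 + 53.34 = 54.34 → 54
rgb(182, 108, 54) = #B66C36.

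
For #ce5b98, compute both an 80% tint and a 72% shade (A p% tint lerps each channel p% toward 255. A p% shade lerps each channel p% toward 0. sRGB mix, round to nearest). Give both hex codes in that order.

#ce5b98 is rgb(206, 91, 152).
80% tint:
  R: 206 + 0.8×(255−206) = 206 + 39.2 = 245.2 → 245
  G: 91 + 131.2 = 222.2 → 222
  B: 152 + 0.8×(255−152) = 152 + 82.4 = 234.4 → 234
  → #f5deea
72% shade:
  R: 206 − 148.32 = 57.68 → 58
  G: 91 + 0.72×(0−91) = 91 − 65.52 = 25.48 → 25
  B: 152 − 109.44 = 42.56 → 43
  → #3a192b

#f5deea, #3a192b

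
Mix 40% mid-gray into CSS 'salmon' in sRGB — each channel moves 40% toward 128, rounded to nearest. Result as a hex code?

#C98078

CSS salmon is rgb(250, 128, 114).
Lerp each channel 40% toward 128:
  R: 250 + 0.4×(128−250) = 250 − 48.8 = 201.2 → 201
  G: 128 + 0.4×(128−128) = 128 + 0 = 128 → 128
  B: 114 + 5.6 = 119.6 → 120
rgb(201, 128, 120) = #C98078.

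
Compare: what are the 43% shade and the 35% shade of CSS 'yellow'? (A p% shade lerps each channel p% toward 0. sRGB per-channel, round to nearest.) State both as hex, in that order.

#919100, #a6a600

CSS yellow is rgb(255, 255, 0).
43% shade:
  R: 255 + 0.43×(0−255) = 255 − 109.65 = 145.35 → 145
  G: 255 + 0.43×(0−255) = 255 − 109.65 = 145.35 → 145
  B: 0 + 0.43×(0−0) = 0 + 0 = 0 → 0
  → #919100
35% shade:
  R: 255 − 89.25 = 165.75 → 166
  G: 255 + 0.35×(0−255) = 255 − 89.25 = 165.75 → 166
  B: 0 + 0 = 0 → 0
  → #a6a600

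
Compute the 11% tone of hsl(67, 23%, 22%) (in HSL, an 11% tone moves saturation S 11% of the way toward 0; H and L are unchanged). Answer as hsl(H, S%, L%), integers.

hsl(67, 20%, 22%)

S moves 11% from 23 toward 0: 23 − 2.53 = 20.47 → 20.
H and L are unchanged.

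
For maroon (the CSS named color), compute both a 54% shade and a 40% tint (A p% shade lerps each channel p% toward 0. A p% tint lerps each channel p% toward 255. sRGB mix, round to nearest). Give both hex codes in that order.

#3B0000, #B36666

CSS maroon is rgb(128, 0, 0).
54% shade:
  R: 128 + 0.54×(0−128) = 128 − 69.12 = 58.88 → 59
  G: 0 + 0.54×(0−0) = 0 + 0 = 0 → 0
  B: 0 + 0 = 0 → 0
  → #3B0000
40% tint:
  R: 128 + 50.8 = 178.8 → 179
  G: 0 + 102 = 102 → 102
  B: 0 + 0.4×(255−0) = 0 + 102 = 102 → 102
  → #B36666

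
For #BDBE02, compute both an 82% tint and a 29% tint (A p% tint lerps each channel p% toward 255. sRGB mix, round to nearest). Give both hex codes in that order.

#BDBE02 is rgb(189, 190, 2).
82% tint:
  R: 189 + 0.82×(255−189) = 189 + 54.12 = 243.12 → 243
  G: 190 + 0.82×(255−190) = 190 + 53.3 = 243.3 → 243
  B: 2 + 207.46 = 209.46 → 209
  → #F3F3D1
29% tint:
  R: 189 + 0.29×(255−189) = 189 + 19.14 = 208.14 → 208
  G: 190 + 18.85 = 208.85 → 209
  B: 2 + 0.29×(255−2) = 2 + 73.37 = 75.37 → 75
  → #D0D14B

#F3F3D1, #D0D14B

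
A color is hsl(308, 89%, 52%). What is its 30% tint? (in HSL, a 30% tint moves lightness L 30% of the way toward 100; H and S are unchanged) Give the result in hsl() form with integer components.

hsl(308, 89%, 66%)

L moves 30% from 52 toward 100: 52 + 14.4 = 66.4 → 66.
H and S are unchanged.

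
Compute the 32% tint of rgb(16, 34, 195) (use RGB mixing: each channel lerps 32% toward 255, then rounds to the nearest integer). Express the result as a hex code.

#5c69d6

A 32% tint moves each channel 32% toward 255:
  R: 16 + 76.48 = 92.48 → 92
  G: 34 + 70.72 = 104.72 → 105
  B: 195 + 0.32×(255−195) = 195 + 19.2 = 214.2 → 214
rgb(92, 105, 214) = #5c69d6.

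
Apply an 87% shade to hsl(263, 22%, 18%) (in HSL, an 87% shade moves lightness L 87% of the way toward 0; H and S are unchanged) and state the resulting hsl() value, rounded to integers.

hsl(263, 22%, 2%)

L moves 87% from 18 toward 0: 18 − 15.66 = 2.34 → 2.
H and S are unchanged.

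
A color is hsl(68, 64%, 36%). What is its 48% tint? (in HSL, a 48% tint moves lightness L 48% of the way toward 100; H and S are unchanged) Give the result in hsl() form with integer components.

hsl(68, 64%, 67%)

L moves 48% from 36 toward 100: 36 + 30.72 = 66.72 → 67.
H and S are unchanged.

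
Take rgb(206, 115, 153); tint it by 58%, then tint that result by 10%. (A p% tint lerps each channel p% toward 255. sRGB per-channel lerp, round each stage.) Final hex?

#ECCAD8

A 58% tint moves each channel 58% toward 255:
  R: 206 + 0.58×(255−206) = 206 + 28.42 = 234.42 → 234
  G: 115 + 0.58×(255−115) = 115 + 81.2 = 196.2 → 196
  B: 153 + 0.58×(255−153) = 153 + 59.16 = 212.16 → 212
After the tint: rgb(234, 196, 212) = #EAC4D4.
Per channel, c → c + 0.1(255 − c):
  R: 234 + 0.1×(255−234) = 234 + 2.1 = 236.1 → 236
  G: 196 + 0.1×(255−196) = 196 + 5.9 = 201.9 → 202
  B: 212 + 0.1×(255−212) = 212 + 4.3 = 216.3 → 216
rgb(236, 202, 216) = #ECCAD8.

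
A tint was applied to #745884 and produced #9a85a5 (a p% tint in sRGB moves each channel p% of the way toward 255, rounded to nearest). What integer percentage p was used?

27%

#745884 is rgb(116, 88, 132); #9a85a5 is rgb(154, 133, 165).
On the G channel (widest range): 133 ≈ 88 + (p/100)(255 − 88), so p ≈ 100×(133 − 88)/(255 − 88) = 4500/167 = 26.95.
p = 27 reproduces all three channels after rounding.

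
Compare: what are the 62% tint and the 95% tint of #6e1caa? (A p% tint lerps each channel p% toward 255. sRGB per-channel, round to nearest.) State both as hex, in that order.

#6e1caa is rgb(110, 28, 170).
62% tint:
  R: 110 + 0.62×(255−110) = 110 + 89.9 = 199.9 → 200
  G: 28 + 140.74 = 168.74 → 169
  B: 170 + 52.7 = 222.7 → 223
  → #c8a9df
95% tint:
  R: 110 + 0.95×(255−110) = 110 + 137.75 = 247.75 → 248
  G: 28 + 0.95×(255−28) = 28 + 215.65 = 243.65 → 244
  B: 170 + 0.95×(255−170) = 170 + 80.75 = 250.75 → 251
  → #f8f4fb

#c8a9df, #f8f4fb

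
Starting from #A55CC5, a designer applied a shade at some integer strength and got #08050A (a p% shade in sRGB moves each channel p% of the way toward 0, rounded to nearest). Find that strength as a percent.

95%

#A55CC5 is rgb(165, 92, 197); #08050A is rgb(8, 5, 10).
On the B channel (widest range): 10 ≈ 197 + (p/100)(0 − 197), so p ≈ 100×(10 − 197)/(0 − 197) = -18700/-197 = 94.92.
p = 95 reproduces all three channels after rounding.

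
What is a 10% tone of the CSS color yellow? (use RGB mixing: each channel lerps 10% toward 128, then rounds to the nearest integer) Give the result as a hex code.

#f2f20d

CSS yellow is rgb(255, 255, 0).
Per channel, c → c + 0.1(128 − c):
  R: 255 + 0.1×(128−255) = 255 − 12.7 = 242.3 → 242
  G: 255 − 12.7 = 242.3 → 242
  B: 0 + 0.1×(128−0) = 0 + 12.8 = 12.8 → 13
rgb(242, 242, 13) = #f2f20d.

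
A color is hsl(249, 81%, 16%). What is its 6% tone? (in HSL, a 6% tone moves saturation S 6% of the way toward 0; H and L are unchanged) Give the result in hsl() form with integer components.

hsl(249, 76%, 16%)

S moves 6% from 81 toward 0: 81 − 4.86 = 76.14 → 76.
H and L are unchanged.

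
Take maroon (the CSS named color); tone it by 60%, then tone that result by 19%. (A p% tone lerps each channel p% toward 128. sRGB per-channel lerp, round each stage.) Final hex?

CSS maroon is rgb(128, 0, 0).
Per channel, c → c + 0.6(128 − c):
  R: 128 + 0 = 128 → 128
  G: 0 + 76.8 = 76.8 → 77
  B: 0 + 0.6×(128−0) = 0 + 76.8 = 76.8 → 77
After the tone: rgb(128, 77, 77) = #804d4d.
Lerp each channel 19% toward 128:
  R: 128 + 0.19×(128−128) = 128 + 0 = 128 → 128
  G: 77 + 9.69 = 86.69 → 87
  B: 77 + 0.19×(128−77) = 77 + 9.69 = 86.69 → 87
rgb(128, 87, 87) = #805757.

#805757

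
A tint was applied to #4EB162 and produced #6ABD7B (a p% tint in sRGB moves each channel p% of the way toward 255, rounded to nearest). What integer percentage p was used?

16%

#4EB162 is rgb(78, 177, 98); #6ABD7B is rgb(106, 189, 123).
On the R channel (widest range): 106 ≈ 78 + (p/100)(255 − 78), so p ≈ 100×(106 − 78)/(255 − 78) = 2800/177 = 15.82.
p = 16 reproduces all three channels after rounding.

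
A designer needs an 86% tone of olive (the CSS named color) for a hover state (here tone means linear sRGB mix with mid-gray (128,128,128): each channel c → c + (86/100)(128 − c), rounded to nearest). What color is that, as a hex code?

CSS olive is rgb(128, 128, 0).
Lerp each channel 86% toward 128:
  R: 128 + 0 = 128 → 128
  G: 128 + 0 = 128 → 128
  B: 0 + 0.86×(128−0) = 0 + 110.08 = 110.08 → 110
rgb(128, 128, 110) = #80806E.

#80806E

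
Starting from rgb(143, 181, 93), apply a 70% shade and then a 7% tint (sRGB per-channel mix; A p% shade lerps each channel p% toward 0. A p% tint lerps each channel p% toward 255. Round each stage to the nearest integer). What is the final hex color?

#3A442C

A 70% shade moves each channel 70% toward 0:
  R: 143 + 0.7×(0−143) = 143 − 100.1 = 42.9 → 43
  G: 181 − 126.7 = 54.3 → 54
  B: 93 − 65.1 = 27.9 → 28
After the shade: rgb(43, 54, 28) = #2B361C.
Per channel, c → c + 0.07(255 − c):
  R: 43 + 0.07×(255−43) = 43 + 14.84 = 57.84 → 58
  G: 54 + 14.07 = 68.07 → 68
  B: 28 + 0.07×(255−28) = 28 + 15.89 = 43.89 → 44
rgb(58, 68, 44) = #3A442C.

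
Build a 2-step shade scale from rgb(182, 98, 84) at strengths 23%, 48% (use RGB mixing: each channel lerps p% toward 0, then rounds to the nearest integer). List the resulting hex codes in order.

#8c4b41, #5f332c

23%: (182 − 41.86 = 140.14→140, 98 − 22.54 = 75.46→75, 84 − 19.32 = 64.68→65) → #8c4b41
48%: (182 − 87.36 = 94.64→95, 98 − 47.04 = 50.96→51, 84 − 40.32 = 43.68→44) → #5f332c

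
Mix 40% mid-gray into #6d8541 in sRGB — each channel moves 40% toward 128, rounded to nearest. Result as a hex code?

#75835a

#6d8541 is rgb(109, 133, 65).
A 40% tone moves each channel 40% toward 128:
  R: 109 + 0.4×(128−109) = 109 + 7.6 = 116.6 → 117
  G: 133 + 0.4×(128−133) = 133 − 2 = 131 → 131
  B: 65 + 0.4×(128−65) = 65 + 25.2 = 90.2 → 90
rgb(117, 131, 90) = #75835a.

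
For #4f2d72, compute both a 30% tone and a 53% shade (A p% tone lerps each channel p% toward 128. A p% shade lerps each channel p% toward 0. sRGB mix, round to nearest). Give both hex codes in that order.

#5e4676, #251536

#4f2d72 is rgb(79, 45, 114).
30% tone:
  R: 79 + 0.3×(128−79) = 79 + 14.7 = 93.7 → 94
  G: 45 + 0.3×(128−45) = 45 + 24.9 = 69.9 → 70
  B: 114 + 4.2 = 118.2 → 118
  → #5e4676
53% shade:
  R: 79 − 41.87 = 37.13 → 37
  G: 45 − 23.85 = 21.15 → 21
  B: 114 − 60.42 = 53.58 → 54
  → #251536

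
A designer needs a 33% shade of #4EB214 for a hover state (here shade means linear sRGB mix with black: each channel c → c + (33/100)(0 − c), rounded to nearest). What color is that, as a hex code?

#34770D

#4EB214 is rgb(78, 178, 20).
A 33% shade moves each channel 33% toward 0:
  R: 78 + 0.33×(0−78) = 78 − 25.74 = 52.26 → 52
  G: 178 − 58.74 = 119.26 → 119
  B: 20 + 0.33×(0−20) = 20 − 6.6 = 13.4 → 13
rgb(52, 119, 13) = #34770D.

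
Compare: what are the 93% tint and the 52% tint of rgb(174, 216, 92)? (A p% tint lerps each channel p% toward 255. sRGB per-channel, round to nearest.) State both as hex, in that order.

93% tint:
  R: 174 + 75.33 = 249.33 → 249
  G: 216 + 0.93×(255−216) = 216 + 36.27 = 252.27 → 252
  B: 92 + 151.59 = 243.59 → 244
  → #F9FCF4
52% tint:
  R: 174 + 0.52×(255−174) = 174 + 42.12 = 216.12 → 216
  G: 216 + 20.28 = 236.28 → 236
  B: 92 + 84.76 = 176.76 → 177
  → #D8ECB1

#F9FCF4, #D8ECB1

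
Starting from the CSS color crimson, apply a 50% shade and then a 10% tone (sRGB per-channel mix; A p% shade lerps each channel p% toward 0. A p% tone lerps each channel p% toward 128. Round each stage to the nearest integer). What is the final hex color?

CSS crimson is rgb(220, 20, 60).
Lerp each channel 50% toward 0:
  R: 220 − 110 = 110 → 110
  G: 20 + 0.5×(0−20) = 20 − 10 = 10 → 10
  B: 60 − 30 = 30 → 30
After the shade: rgb(110, 10, 30) = #6E0A1E.
A 10% tone moves each channel 10% toward 128:
  R: 110 + 0.1×(128−110) = 110 + 1.8 = 111.8 → 112
  G: 10 + 11.8 = 21.8 → 22
  B: 30 + 0.1×(128−30) = 30 + 9.8 = 39.8 → 40
rgb(112, 22, 40) = #701628.

#701628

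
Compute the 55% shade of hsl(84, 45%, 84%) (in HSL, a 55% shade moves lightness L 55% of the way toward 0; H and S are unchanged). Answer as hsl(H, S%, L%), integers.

L moves 55% from 84 toward 0: 84 − 46.2 = 37.8 → 38.
H and S are unchanged.

hsl(84, 45%, 38%)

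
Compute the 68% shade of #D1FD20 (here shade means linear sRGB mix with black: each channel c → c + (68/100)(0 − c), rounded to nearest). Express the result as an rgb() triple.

rgb(67, 81, 10)

#D1FD20 is rgb(209, 253, 32).
Lerp each channel 68% toward 0:
  R: 209 + 0.68×(0−209) = 209 − 142.12 = 66.88 → 67
  G: 253 + 0.68×(0−253) = 253 − 172.04 = 80.96 → 81
  B: 32 + 0.68×(0−32) = 32 − 21.76 = 10.24 → 10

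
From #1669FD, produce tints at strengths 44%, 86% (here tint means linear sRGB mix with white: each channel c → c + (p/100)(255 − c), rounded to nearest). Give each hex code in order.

#1669FD is rgb(22, 105, 253).
44%: (22 + 102.52 = 124.52→125, 105 + 66 = 171→171, 253 + 0.88 = 253.88→254) → #7DABFE
86%: (22 + 200.38 = 222.38→222, 105 + 129 = 234→234, 253 + 1.72 = 254.72→255) → #DEEAFF

#7DABFE, #DEEAFF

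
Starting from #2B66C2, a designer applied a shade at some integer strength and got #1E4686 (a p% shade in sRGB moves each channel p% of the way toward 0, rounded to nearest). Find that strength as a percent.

#2B66C2 is rgb(43, 102, 194); #1E4686 is rgb(30, 70, 134).
On the B channel (widest range): 134 ≈ 194 + (p/100)(0 − 194), so p ≈ 100×(134 − 194)/(0 − 194) = -6000/-194 = 30.93.
p = 31 reproduces all three channels after rounding.

31%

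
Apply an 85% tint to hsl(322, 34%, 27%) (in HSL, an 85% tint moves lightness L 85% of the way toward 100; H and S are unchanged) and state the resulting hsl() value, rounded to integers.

hsl(322, 34%, 89%)

L moves 85% from 27 toward 100: 27 + 62.05 = 89.05 → 89.
H and S are unchanged.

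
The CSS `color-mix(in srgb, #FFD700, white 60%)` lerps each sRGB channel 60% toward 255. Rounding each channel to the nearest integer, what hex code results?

#FFD700 is rgb(255, 215, 0).
Per channel, c → c + 0.6(255 − c):
  R: 255 + 0.6×(255−255) = 255 + 0 = 255 → 255
  G: 215 + 24 = 239 → 239
  B: 0 + 0.6×(255−0) = 0 + 153 = 153 → 153
rgb(255, 239, 153) = #FFEF99.

#FFEF99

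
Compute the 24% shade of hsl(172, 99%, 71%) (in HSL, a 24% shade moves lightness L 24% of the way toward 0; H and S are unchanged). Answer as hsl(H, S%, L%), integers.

L moves 24% from 71 toward 0: 71 − 17.04 = 53.96 → 54.
H and S are unchanged.

hsl(172, 99%, 54%)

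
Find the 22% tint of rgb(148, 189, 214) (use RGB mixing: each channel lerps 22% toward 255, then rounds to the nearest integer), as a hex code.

A 22% tint moves each channel 22% toward 255:
  R: 148 + 0.22×(255−148) = 148 + 23.54 = 171.54 → 172
  G: 189 + 0.22×(255−189) = 189 + 14.52 = 203.52 → 204
  B: 214 + 0.22×(255−214) = 214 + 9.02 = 223.02 → 223
rgb(172, 204, 223) = #ACCCDF.

#ACCCDF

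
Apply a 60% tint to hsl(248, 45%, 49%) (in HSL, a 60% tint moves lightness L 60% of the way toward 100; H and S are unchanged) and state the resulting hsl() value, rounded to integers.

L moves 60% from 49 toward 100: 49 + 30.6 = 79.6 → 80.
H and S are unchanged.

hsl(248, 45%, 80%)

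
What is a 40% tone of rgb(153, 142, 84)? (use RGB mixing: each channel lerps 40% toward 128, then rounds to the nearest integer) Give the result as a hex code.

#8f8866

Lerp each channel 40% toward 128:
  R: 153 + 0.4×(128−153) = 153 − 10 = 143 → 143
  G: 142 + 0.4×(128−142) = 142 − 5.6 = 136.4 → 136
  B: 84 + 0.4×(128−84) = 84 + 17.6 = 101.6 → 102
rgb(143, 136, 102) = #8f8866.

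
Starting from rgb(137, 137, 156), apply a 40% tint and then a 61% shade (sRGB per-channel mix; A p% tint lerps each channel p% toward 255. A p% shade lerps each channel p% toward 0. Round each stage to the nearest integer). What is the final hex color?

Per channel, c → c + 0.4(255 − c):
  R: 137 + 47.2 = 184.2 → 184
  G: 137 + 47.2 = 184.2 → 184
  B: 156 + 0.4×(255−156) = 156 + 39.6 = 195.6 → 196
After the tint: rgb(184, 184, 196) = #B8B8C4.
A 61% shade moves each channel 61% toward 0:
  R: 184 − 112.24 = 71.76 → 72
  G: 184 − 112.24 = 71.76 → 72
  B: 196 + 0.61×(0−196) = 196 − 119.56 = 76.44 → 76
rgb(72, 72, 76) = #48484C.

#48484C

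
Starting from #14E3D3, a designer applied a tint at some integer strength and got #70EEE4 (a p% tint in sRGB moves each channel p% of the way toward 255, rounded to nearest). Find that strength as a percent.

#14E3D3 is rgb(20, 227, 211); #70EEE4 is rgb(112, 238, 228).
On the R channel (widest range): 112 ≈ 20 + (p/100)(255 − 20), so p ≈ 100×(112 − 20)/(255 − 20) = 9200/235 = 39.15.
p = 39 reproduces all three channels after rounding.

39%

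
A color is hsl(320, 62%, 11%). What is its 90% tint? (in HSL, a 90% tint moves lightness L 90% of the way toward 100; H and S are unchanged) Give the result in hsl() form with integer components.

L moves 90% from 11 toward 100: 11 + 80.1 = 91.1 → 91.
H and S are unchanged.

hsl(320, 62%, 91%)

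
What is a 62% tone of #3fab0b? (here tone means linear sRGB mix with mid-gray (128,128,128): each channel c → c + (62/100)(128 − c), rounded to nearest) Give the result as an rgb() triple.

#3fab0b is rgb(63, 171, 11).
Lerp each channel 62% toward 128:
  R: 63 + 0.62×(128−63) = 63 + 40.3 = 103.3 → 103
  G: 171 + 0.62×(128−171) = 171 − 26.66 = 144.34 → 144
  B: 11 + 72.54 = 83.54 → 84

rgb(103, 144, 84)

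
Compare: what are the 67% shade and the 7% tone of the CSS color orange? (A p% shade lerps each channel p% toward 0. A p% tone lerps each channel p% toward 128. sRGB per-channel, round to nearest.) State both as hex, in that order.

CSS orange is rgb(255, 165, 0).
67% shade:
  R: 255 − 170.85 = 84.15 → 84
  G: 165 + 0.67×(0−165) = 165 − 110.55 = 54.45 → 54
  B: 0 + 0.67×(0−0) = 0 + 0 = 0 → 0
  → #543600
7% tone:
  R: 255 + 0.07×(128−255) = 255 − 8.89 = 246.11 → 246
  G: 165 − 2.59 = 162.41 → 162
  B: 0 + 0.07×(128−0) = 0 + 8.96 = 8.96 → 9
  → #f6a209

#543600, #f6a209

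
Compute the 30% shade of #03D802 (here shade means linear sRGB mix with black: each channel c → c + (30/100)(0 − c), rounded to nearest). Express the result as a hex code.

#029701

#03D802 is rgb(3, 216, 2).
A 30% shade moves each channel 30% toward 0:
  R: 3 − 0.9 = 2.1 → 2
  G: 216 − 64.8 = 151.2 → 151
  B: 2 − 0.6 = 1.4 → 1
rgb(2, 151, 1) = #029701.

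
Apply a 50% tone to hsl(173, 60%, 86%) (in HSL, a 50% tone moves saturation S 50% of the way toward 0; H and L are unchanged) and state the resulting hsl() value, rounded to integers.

hsl(173, 30%, 86%)

S moves 50% from 60 toward 0: 60 − 30 = 30 → 30.
H and L are unchanged.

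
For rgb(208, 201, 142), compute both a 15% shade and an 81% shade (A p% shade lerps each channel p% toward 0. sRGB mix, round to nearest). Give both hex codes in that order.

15% shade:
  R: 208 + 0.15×(0−208) = 208 − 31.2 = 176.8 → 177
  G: 201 − 30.15 = 170.85 → 171
  B: 142 − 21.3 = 120.7 → 121
  → #B1AB79
81% shade:
  R: 208 − 168.48 = 39.52 → 40
  G: 201 + 0.81×(0−201) = 201 − 162.81 = 38.19 → 38
  B: 142 + 0.81×(0−142) = 142 − 115.02 = 26.98 → 27
  → #28261B

#B1AB79, #28261B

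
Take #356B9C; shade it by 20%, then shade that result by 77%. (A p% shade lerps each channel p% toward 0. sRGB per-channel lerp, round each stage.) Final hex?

#356B9C is rgb(53, 107, 156).
A 20% shade moves each channel 20% toward 0:
  R: 53 − 10.6 = 42.4 → 42
  G: 107 + 0.2×(0−107) = 107 − 21.4 = 85.6 → 86
  B: 156 − 31.2 = 124.8 → 125
After the shade: rgb(42, 86, 125) = #2A567D.
Per channel, c → c + 0.77(0 − c):
  R: 42 + 0.77×(0−42) = 42 − 32.34 = 9.66 → 10
  G: 86 + 0.77×(0−86) = 86 − 66.22 = 19.78 → 20
  B: 125 + 0.77×(0−125) = 125 − 96.25 = 28.75 → 29
rgb(10, 20, 29) = #0A141D.

#0A141D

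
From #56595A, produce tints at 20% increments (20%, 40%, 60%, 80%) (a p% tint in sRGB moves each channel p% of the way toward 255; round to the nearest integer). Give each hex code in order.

#56595A is rgb(86, 89, 90).
20%: (86 + 33.8 = 119.8→120, 89 + 33.2 = 122.2→122, 90 + 33 = 123→123) → #787A7B
40%: (86 + 67.6 = 153.6→154, 89 + 66.4 = 155.4→155, 90 + 66 = 156→156) → #9A9B9C
60%: (86 + 101.4 = 187.4→187, 89 + 99.6 = 188.6→189, 90 + 99 = 189→189) → #BBBDBD
80%: (86 + 135.2 = 221.2→221, 89 + 132.8 = 221.8→222, 90 + 132 = 222→222) → #DDDEDE

#787A7B, #9A9B9C, #BBBDBD, #DDDEDE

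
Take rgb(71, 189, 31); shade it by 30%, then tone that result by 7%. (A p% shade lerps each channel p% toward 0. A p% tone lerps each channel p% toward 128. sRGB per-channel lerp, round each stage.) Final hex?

Lerp each channel 30% toward 0:
  R: 71 − 21.3 = 49.7 → 50
  G: 189 + 0.3×(0−189) = 189 − 56.7 = 132.3 → 132
  B: 31 + 0.3×(0−31) = 31 − 9.3 = 21.7 → 22
After the shade: rgb(50, 132, 22) = #328416.
Lerp each channel 7% toward 128:
  R: 50 + 0.07×(128−50) = 50 + 5.46 = 55.46 → 55
  G: 132 − 0.28 = 131.72 → 132
  B: 22 + 0.07×(128−22) = 22 + 7.42 = 29.42 → 29
rgb(55, 132, 29) = #37841D.

#37841D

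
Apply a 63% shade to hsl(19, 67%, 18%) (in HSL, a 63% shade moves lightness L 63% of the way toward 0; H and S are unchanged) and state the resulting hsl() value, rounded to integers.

hsl(19, 67%, 7%)

L moves 63% from 18 toward 0: 18 − 11.34 = 6.66 → 7.
H and S are unchanged.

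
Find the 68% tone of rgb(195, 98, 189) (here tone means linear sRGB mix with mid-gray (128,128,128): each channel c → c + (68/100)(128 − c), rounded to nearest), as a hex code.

#957694

Lerp each channel 68% toward 128:
  R: 195 − 45.56 = 149.44 → 149
  G: 98 + 0.68×(128−98) = 98 + 20.4 = 118.4 → 118
  B: 189 + 0.68×(128−189) = 189 − 41.48 = 147.52 → 148
rgb(149, 118, 148) = #957694.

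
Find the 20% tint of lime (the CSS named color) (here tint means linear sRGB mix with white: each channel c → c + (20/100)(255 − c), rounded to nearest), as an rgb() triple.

rgb(51, 255, 51)

CSS lime is rgb(0, 255, 0).
A 20% tint moves each channel 20% toward 255:
  R: 0 + 51 = 51 → 51
  G: 255 + 0.2×(255−255) = 255 + 0 = 255 → 255
  B: 0 + 0.2×(255−0) = 0 + 51 = 51 → 51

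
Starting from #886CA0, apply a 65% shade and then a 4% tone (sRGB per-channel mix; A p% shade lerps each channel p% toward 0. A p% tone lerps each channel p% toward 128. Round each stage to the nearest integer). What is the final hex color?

#332A3B

#886CA0 is rgb(136, 108, 160).
Lerp each channel 65% toward 0:
  R: 136 − 88.4 = 47.6 → 48
  G: 108 − 70.2 = 37.8 → 38
  B: 160 − 104 = 56 → 56
After the shade: rgb(48, 38, 56) = #302638.
Lerp each channel 4% toward 128:
  R: 48 + 3.2 = 51.2 → 51
  G: 38 + 3.6 = 41.6 → 42
  B: 56 + 0.04×(128−56) = 56 + 2.88 = 58.88 → 59
rgb(51, 42, 59) = #332A3B.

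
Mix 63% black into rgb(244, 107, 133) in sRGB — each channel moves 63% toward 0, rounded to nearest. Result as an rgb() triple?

Per channel, c → c + 0.63(0 − c):
  R: 244 + 0.63×(0−244) = 244 − 153.72 = 90.28 → 90
  G: 107 + 0.63×(0−107) = 107 − 67.41 = 39.59 → 40
  B: 133 − 83.79 = 49.21 → 49

rgb(90, 40, 49)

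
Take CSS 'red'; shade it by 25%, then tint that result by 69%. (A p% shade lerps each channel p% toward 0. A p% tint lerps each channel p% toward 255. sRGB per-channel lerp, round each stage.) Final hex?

CSS red is rgb(255, 0, 0).
A 25% shade moves each channel 25% toward 0:
  R: 255 − 63.75 = 191.25 → 191
  G: 0 + 0.25×(0−0) = 0 + 0 = 0 → 0
  B: 0 + 0 = 0 → 0
After the shade: rgb(191, 0, 0) = #bf0000.
Per channel, c → c + 0.69(255 − c):
  R: 191 + 0.69×(255−191) = 191 + 44.16 = 235.16 → 235
  G: 0 + 175.95 = 175.95 → 176
  B: 0 + 0.69×(255−0) = 0 + 175.95 = 175.95 → 176
rgb(235, 176, 176) = #ebb0b0.

#ebb0b0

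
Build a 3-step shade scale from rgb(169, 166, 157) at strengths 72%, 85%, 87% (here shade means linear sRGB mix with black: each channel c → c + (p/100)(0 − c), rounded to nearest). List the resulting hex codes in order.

72%: (169 − 121.68 = 47.32→47, 166 − 119.52 = 46.48→46, 157 − 113.04 = 43.96→44) → #2f2e2c
85%: (169 − 143.65 = 25.35→25, 166 − 141.1 = 24.9→25, 157 − 133.45 = 23.55→24) → #191918
87%: (169 − 147.03 = 21.97→22, 166 − 144.42 = 21.58→22, 157 − 136.59 = 20.41→20) → #161614

#2f2e2c, #191918, #161614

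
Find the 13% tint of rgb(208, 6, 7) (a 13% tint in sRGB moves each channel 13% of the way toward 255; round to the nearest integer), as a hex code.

A 13% tint moves each channel 13% toward 255:
  R: 208 + 6.11 = 214.11 → 214
  G: 6 + 0.13×(255−6) = 6 + 32.37 = 38.37 → 38
  B: 7 + 0.13×(255−7) = 7 + 32.24 = 39.24 → 39
rgb(214, 38, 39) = #d62627.

#d62627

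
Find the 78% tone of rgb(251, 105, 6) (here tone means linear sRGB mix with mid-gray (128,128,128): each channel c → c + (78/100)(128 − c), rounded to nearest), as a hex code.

#9B7B65

A 78% tone moves each channel 78% toward 128:
  R: 251 + 0.78×(128−251) = 251 − 95.94 = 155.06 → 155
  G: 105 + 17.94 = 122.94 → 123
  B: 6 + 0.78×(128−6) = 6 + 95.16 = 101.16 → 101
rgb(155, 123, 101) = #9B7B65.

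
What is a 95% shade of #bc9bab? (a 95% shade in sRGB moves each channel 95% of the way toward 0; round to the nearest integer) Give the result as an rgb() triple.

rgb(9, 8, 9)

#bc9bab is rgb(188, 155, 171).
Per channel, c → c + 0.95(0 − c):
  R: 188 + 0.95×(0−188) = 188 − 178.6 = 9.4 → 9
  G: 155 − 147.25 = 7.75 → 8
  B: 171 + 0.95×(0−171) = 171 − 162.45 = 8.55 → 9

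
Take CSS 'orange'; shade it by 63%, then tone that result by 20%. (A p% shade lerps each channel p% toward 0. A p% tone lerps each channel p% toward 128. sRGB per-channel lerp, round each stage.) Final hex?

#654A1A

CSS orange is rgb(255, 165, 0).
Lerp each channel 63% toward 0:
  R: 255 − 160.65 = 94.35 → 94
  G: 165 − 103.95 = 61.05 → 61
  B: 0 + 0.63×(0−0) = 0 + 0 = 0 → 0
After the shade: rgb(94, 61, 0) = #5E3D00.
Per channel, c → c + 0.2(128 − c):
  R: 94 + 0.2×(128−94) = 94 + 6.8 = 100.8 → 101
  G: 61 + 13.4 = 74.4 → 74
  B: 0 + 0.2×(128−0) = 0 + 25.6 = 25.6 → 26
rgb(101, 74, 26) = #654A1A.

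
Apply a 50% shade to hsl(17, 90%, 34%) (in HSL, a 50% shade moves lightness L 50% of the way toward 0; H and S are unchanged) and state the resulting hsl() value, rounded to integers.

L moves 50% from 34 toward 0: 34 − 17 = 17 → 17.
H and S are unchanged.

hsl(17, 90%, 17%)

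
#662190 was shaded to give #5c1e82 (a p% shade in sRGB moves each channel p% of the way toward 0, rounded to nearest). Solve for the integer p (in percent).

#662190 is rgb(102, 33, 144); #5c1e82 is rgb(92, 30, 130).
On the B channel (widest range): 130 ≈ 144 + (p/100)(0 − 144), so p ≈ 100×(130 − 144)/(0 − 144) = -1400/-144 = 9.72.
p = 10 reproduces all three channels after rounding.

10%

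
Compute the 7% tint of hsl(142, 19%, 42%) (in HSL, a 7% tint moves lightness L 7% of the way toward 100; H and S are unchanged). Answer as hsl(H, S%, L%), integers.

hsl(142, 19%, 46%)

L moves 7% from 42 toward 100: 42 + 4.06 = 46.06 → 46.
H and S are unchanged.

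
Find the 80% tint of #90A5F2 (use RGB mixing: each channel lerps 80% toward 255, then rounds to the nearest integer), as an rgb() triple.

rgb(233, 237, 252)

#90A5F2 is rgb(144, 165, 242).
An 80% tint moves each channel 80% toward 255:
  R: 144 + 0.8×(255−144) = 144 + 88.8 = 232.8 → 233
  G: 165 + 0.8×(255−165) = 165 + 72 = 237 → 237
  B: 242 + 0.8×(255−242) = 242 + 10.4 = 252.4 → 252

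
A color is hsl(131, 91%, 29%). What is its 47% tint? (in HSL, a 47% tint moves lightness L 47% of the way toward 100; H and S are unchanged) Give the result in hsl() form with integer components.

L moves 47% from 29 toward 100: 29 + 33.37 = 62.37 → 62.
H and S are unchanged.

hsl(131, 91%, 62%)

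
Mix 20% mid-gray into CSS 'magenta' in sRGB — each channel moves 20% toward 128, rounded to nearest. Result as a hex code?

CSS magenta is rgb(255, 0, 255).
Per channel, c → c + 0.2(128 − c):
  R: 255 + 0.2×(128−255) = 255 − 25.4 = 229.6 → 230
  G: 0 + 0.2×(128−0) = 0 + 25.6 = 25.6 → 26
  B: 255 + 0.2×(128−255) = 255 − 25.4 = 229.6 → 230
rgb(230, 26, 230) = #e61ae6.

#e61ae6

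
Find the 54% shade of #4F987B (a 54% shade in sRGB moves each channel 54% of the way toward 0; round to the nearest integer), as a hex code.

#244639

#4F987B is rgb(79, 152, 123).
Lerp each channel 54% toward 0:
  R: 79 + 0.54×(0−79) = 79 − 42.66 = 36.34 → 36
  G: 152 − 82.08 = 69.92 → 70
  B: 123 + 0.54×(0−123) = 123 − 66.42 = 56.58 → 57
rgb(36, 70, 57) = #244639.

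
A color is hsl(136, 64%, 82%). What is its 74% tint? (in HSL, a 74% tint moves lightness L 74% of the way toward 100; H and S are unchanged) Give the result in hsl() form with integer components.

L moves 74% from 82 toward 100: 82 + 13.32 = 95.32 → 95.
H and S are unchanged.

hsl(136, 64%, 95%)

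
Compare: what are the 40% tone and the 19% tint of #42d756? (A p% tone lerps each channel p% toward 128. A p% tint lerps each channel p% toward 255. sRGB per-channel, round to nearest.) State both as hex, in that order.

#42d756 is rgb(66, 215, 86).
40% tone:
  R: 66 + 24.8 = 90.8 → 91
  G: 215 − 34.8 = 180.2 → 180
  B: 86 + 16.8 = 102.8 → 103
  → #5bb467
19% tint:
  R: 66 + 0.19×(255−66) = 66 + 35.91 = 101.91 → 102
  G: 215 + 0.19×(255−215) = 215 + 7.6 = 222.6 → 223
  B: 86 + 32.11 = 118.11 → 118
  → #66df76

#5bb467, #66df76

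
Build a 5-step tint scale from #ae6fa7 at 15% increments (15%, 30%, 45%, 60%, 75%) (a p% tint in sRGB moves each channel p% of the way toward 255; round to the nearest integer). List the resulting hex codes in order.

#ba85b4, #c69ac1, #d2b0cf, #dfc5dc, #ebdbe9

#ae6fa7 is rgb(174, 111, 167).
15%: (174 + 12.15 = 186.15→186, 111 + 21.6 = 132.6→133, 167 + 13.2 = 180.2→180) → #ba85b4
30%: (174 + 24.3 = 198.3→198, 111 + 43.2 = 154.2→154, 167 + 26.4 = 193.4→193) → #c69ac1
45%: (174 + 36.45 = 210.45→210, 111 + 64.8 = 175.8→176, 167 + 39.6 = 206.6→207) → #d2b0cf
60%: (174 + 48.6 = 222.6→223, 111 + 86.4 = 197.4→197, 167 + 52.8 = 219.8→220) → #dfc5dc
75%: (174 + 60.75 = 234.75→235, 111 + 108 = 219→219, 167 + 66 = 233→233) → #ebdbe9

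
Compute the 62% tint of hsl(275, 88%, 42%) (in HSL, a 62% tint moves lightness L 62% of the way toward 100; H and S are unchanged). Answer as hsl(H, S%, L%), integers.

hsl(275, 88%, 78%)

L moves 62% from 42 toward 100: 42 + 35.96 = 77.96 → 78.
H and S are unchanged.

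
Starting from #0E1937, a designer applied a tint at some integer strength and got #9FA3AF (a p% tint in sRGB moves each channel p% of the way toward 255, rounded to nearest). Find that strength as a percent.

#0E1937 is rgb(14, 25, 55); #9FA3AF is rgb(159, 163, 175).
On the R channel (widest range): 159 ≈ 14 + (p/100)(255 − 14), so p ≈ 100×(159 − 14)/(255 − 14) = 14500/241 = 60.17.
p = 60 reproduces all three channels after rounding.

60%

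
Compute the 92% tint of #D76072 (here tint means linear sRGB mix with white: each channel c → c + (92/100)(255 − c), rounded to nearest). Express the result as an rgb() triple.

rgb(252, 242, 244)

#D76072 is rgb(215, 96, 114).
Lerp each channel 92% toward 255:
  R: 215 + 0.92×(255−215) = 215 + 36.8 = 251.8 → 252
  G: 96 + 0.92×(255−96) = 96 + 146.28 = 242.28 → 242
  B: 114 + 129.72 = 243.72 → 244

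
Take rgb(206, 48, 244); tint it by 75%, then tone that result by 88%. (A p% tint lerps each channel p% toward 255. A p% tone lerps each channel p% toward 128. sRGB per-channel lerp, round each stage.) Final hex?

A 75% tint moves each channel 75% toward 255:
  R: 206 + 36.75 = 242.75 → 243
  G: 48 + 155.25 = 203.25 → 203
  B: 244 + 0.75×(255−244) = 244 + 8.25 = 252.25 → 252
After the tint: rgb(243, 203, 252) = #F3CBFC.
Per channel, c → c + 0.88(128 − c):
  R: 243 − 101.2 = 141.8 → 142
  G: 203 + 0.88×(128−203) = 203 − 66 = 137 → 137
  B: 252 − 109.12 = 142.88 → 143
rgb(142, 137, 143) = #8E898F.

#8E898F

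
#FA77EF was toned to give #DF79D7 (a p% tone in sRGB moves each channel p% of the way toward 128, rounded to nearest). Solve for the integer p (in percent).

#FA77EF is rgb(250, 119, 239); #DF79D7 is rgb(223, 121, 215).
On the R channel (widest range): 223 ≈ 250 + (p/100)(128 − 250), so p ≈ 100×(223 − 250)/(128 − 250) = -2700/-122 = 22.13.
p = 22 reproduces all three channels after rounding.

22%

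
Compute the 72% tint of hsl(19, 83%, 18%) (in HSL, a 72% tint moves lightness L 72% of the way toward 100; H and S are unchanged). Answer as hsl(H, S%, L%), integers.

hsl(19, 83%, 77%)

L moves 72% from 18 toward 100: 18 + 59.04 = 77.04 → 77.
H and S are unchanged.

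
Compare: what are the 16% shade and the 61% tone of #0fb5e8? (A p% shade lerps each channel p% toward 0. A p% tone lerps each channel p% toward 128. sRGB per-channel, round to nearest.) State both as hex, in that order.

#0d98c3, #5495a9

#0fb5e8 is rgb(15, 181, 232).
16% shade:
  R: 15 + 0.16×(0−15) = 15 − 2.4 = 12.6 → 13
  G: 181 − 28.96 = 152.04 → 152
  B: 232 + 0.16×(0−232) = 232 − 37.12 = 194.88 → 195
  → #0d98c3
61% tone:
  R: 15 + 68.93 = 83.93 → 84
  G: 181 + 0.61×(128−181) = 181 − 32.33 = 148.67 → 149
  B: 232 + 0.61×(128−232) = 232 − 63.44 = 168.56 → 169
  → #5495a9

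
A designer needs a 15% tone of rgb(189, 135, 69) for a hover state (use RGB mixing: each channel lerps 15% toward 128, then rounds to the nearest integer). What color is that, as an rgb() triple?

A 15% tone moves each channel 15% toward 128:
  R: 189 + 0.15×(128−189) = 189 − 9.15 = 179.85 → 180
  G: 135 − 1.05 = 133.95 → 134
  B: 69 + 8.85 = 77.85 → 78

rgb(180, 134, 78)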